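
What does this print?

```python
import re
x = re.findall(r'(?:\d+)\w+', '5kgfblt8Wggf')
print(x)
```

This matches one or more of a digit (non-capturing group); then one or more of a word character.
Scanning left to right: at [0:12] → '5kgfblt8Wggf'.
No capturing groups, so `findall` returns the 1 full match string.

['5kgfblt8Wggf']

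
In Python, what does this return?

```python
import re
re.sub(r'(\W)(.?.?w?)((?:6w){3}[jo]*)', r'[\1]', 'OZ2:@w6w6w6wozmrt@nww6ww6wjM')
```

'OZ2[:]zmrt@nww6ww6wjM'

The pattern matches a non-word character (captured); then optionally any character, then optionally any character, then optionally the literal 'w' (captured); then the literal '6w' repeated 3 times, then zero or more of one of [jo] (captured).
Each match is replaced using the text its own group 1 captured.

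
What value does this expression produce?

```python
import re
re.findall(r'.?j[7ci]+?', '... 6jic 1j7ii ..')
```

This matches optionally any character, then the literal 'j'; then one or more of one of [7ci] (lazy).
With the lazy modifier that quantifier settles for the fewest repetitions that let the rest of the pattern succeed (the atoms after it are unaffected and can still be greedy).
Walking the string: at [4:7] → '6ji'; at [9:12] → '1j7'.
With no groups in the pattern, `findall` gives back each whole match — 2 here.

['6ji', '1j7']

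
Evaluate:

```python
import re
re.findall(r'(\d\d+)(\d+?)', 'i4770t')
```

[('477', '0')]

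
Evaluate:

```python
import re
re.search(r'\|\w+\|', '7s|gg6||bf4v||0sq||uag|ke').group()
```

`re.search` tries every starting position until one works.
The match spans [2:7] → '|gg6|'.

'|gg6|'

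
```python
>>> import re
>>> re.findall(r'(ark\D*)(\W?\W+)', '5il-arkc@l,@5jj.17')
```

This matches the literal 'ark', then zero or more of a non-digit (captured); then optionally a non-word character, then one or more of a non-word character (captured).
Matches: at [4:12] match 'arkc@l,@', groups = ('arkc@l,', '@').
2 groups means the one result is a tuple of 2 captured strings — 1 here.

[('arkc@l,', '@')]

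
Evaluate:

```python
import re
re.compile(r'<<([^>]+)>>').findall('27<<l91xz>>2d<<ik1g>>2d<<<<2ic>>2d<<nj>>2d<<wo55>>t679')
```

With a single group, `findall` returns only what that group captured — 5 items.

['l91xz', 'ik1g', '<<2ic', 'nj', 'wo55']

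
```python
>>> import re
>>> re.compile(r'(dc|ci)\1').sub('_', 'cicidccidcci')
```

A backreference is literal: `\1` must see the identical characters the first group matched.
Every occurrence is swapped for '_'.

'_dccidcci'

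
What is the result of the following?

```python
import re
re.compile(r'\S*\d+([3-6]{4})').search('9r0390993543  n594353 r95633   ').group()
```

This matches zero or more of a non-whitespace character; then one or more of a digit; then exactly 4 of a character in [3-6] (captured).
`re.search` scans for the first position where the pattern succeeds.
The match spans [0:12] → '9r0390993543'.
Captured: group 1 = '3543'.

'9r0390993543'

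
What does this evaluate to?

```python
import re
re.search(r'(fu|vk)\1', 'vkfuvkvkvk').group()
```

After group 1 captures some text, `\1` only succeeds where that same text appears again.
Unlike `match`, `search` isn't anchored — it looks for the pattern anywhere in the string.
The match spans [4:8] → 'vkvk'.
Captured: group 1 = 'vk'.

'vkvk'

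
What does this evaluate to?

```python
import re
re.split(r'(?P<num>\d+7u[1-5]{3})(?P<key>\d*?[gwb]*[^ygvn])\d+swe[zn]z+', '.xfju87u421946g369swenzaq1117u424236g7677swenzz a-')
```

['.xfju', '87u421', '946g3', 'aq', '1117u424', '236g7', ' a-']

This matches one or more of a digit, then the literal '7u', then exactly 3 of a character in [1-5] (captured as 'num'); then zero or more of a digit (lazy), then zero or more of one of [gwb], then any character except [ygvn] (captured as 'key'); then one or more of a digit, then the literal 'swe', then one of [zn]; then one or more of a literal 'z'.
Matches to split on: at [5:23] → '87u421946g369swenz'; at [25:47] → '1117u424236g7677swenzz'.
Because the pattern has a capturing group, `split` also inserts each captured text between the pieces.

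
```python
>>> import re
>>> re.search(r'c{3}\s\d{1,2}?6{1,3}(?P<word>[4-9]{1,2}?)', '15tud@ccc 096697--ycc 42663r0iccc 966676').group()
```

'ccc 09669'

The pattern matches exactly 3 of a literal 'c'; then whitespace, then 1 to 2 of a digit (lazy), then 1 to 3 of the literal '6'; then 1 to 2 of a character in [4-9] (lazy) (captured as 'word').
Because the quantifier is non-greedy, it stops expanding at the earliest point where the rest of the pattern can succeed.
`search` walks the string left to right and returns the first match it finds.
The match spans [6:15] → 'ccc 09669'.
Captured: group 1 = '9'.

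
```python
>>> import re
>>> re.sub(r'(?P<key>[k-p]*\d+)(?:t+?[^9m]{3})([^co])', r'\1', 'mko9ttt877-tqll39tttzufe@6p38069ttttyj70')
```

This matches zero or more of a character in [k-p], then one or more of a digit (captured as 'key'); then one or more of the literal 't' (lazy), then exactly 3 of any character except [9m] (non-capturing group); then any character except [co] (captured).
A non-greedy quantifier consumes as few characters as it can — just enough that the remainder of the pattern still matches from where it stops; whatever follows it matches normally.
Matches: at [0:9] → 'mko9ttt87'; at [13:22] → 'll39tttzu'; at [26:37] → 'p38069tttty'.
`\1` in the replacement pulls in group 1's text for each match.

'mko97-tqll39fe@6p38069j70'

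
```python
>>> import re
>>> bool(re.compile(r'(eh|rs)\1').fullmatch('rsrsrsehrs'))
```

False

`re.fullmatch` is like wrapping the pattern in `^…$` (in single-line mode).
Here the pattern can't cover the whole string, so the call returns None, and `bool(None)` is False.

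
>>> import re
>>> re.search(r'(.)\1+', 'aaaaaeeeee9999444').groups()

('a',)

A backreference is literal: `\1` must see the identical characters the first group matched.
`re.search` scans for the first position where the pattern succeeds.
The match spans [0:5] → 'aaaaa'.
Captured: group 1 = 'a'.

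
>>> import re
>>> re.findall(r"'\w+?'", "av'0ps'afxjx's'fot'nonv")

Scanning left to right: at [2:7] → "'0ps'"; at [12:15] → "'s'".
Since nothing is captured, `findall` lists the 2 matched substrings directly.

["'0ps'", "'s'"]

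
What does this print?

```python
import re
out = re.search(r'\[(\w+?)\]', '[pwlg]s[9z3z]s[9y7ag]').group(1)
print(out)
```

pwlg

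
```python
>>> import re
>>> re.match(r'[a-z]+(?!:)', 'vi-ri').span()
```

(0, 2)

A negative assertion filters positions out without eating any characters.
`re.match` only tries the pattern at the start of the string.
The match spans [0:2] → 'vi'.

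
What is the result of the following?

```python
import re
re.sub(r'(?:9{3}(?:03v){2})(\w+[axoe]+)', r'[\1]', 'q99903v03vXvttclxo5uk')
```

'q[Xvttclxo]5uk'

The pattern matches exactly 3 of the literal '9', then the literal '03v' repeated 2 times (non-capturing group); then one or more of a word character, then one or more of one of [axoe] (captured).
Matches: at [1:18] → '99903v03vXvttclxo'.
Each match is replaced using the text its own group 1 captured.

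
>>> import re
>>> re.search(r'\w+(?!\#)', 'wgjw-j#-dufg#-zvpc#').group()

'wgjw'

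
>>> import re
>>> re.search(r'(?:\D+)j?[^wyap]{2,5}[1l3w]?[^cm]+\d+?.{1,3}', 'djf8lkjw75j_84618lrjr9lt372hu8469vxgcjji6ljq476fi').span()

The pattern matches one or more of a non-digit (non-capturing group); then optionally the literal 'j', then 2 to 5 of any character except [wyap]; then optionally one of [1l3w], then one or more of any character except [cm]; then one or more of a digit (lazy), then 1 to 3 of any character.
The match spans [0:36] → 'djf8lkjw75j_84618lrjr9lt372hu8469vxg'.

(0, 36)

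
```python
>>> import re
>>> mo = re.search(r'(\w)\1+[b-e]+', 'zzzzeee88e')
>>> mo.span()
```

(0, 7)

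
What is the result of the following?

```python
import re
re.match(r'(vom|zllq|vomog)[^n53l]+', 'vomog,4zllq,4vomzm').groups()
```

('vom',)

`|` is ordered: at each position the engine commits to the first alternative that works.
With `match`, the pattern is implicitly anchored at the beginning.
The match spans [0:8] → 'vomog,4z'.
Captured: group 1 = 'vom'.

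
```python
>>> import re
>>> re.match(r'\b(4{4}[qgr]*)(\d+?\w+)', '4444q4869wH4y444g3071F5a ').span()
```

(0, 24)

With `match`, the pattern is implicitly anchored at the beginning.
The match spans [0:24] → '4444q4869wH4y444g3071F5a'.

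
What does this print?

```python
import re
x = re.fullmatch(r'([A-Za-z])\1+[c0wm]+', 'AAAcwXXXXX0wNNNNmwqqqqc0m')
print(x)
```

None

`\1` has to match the exact text group 1 already captured.
For `fullmatch`, every character of the input must be accounted for by the pattern.
Here the string isn't matched end-to-end, so the call returns None.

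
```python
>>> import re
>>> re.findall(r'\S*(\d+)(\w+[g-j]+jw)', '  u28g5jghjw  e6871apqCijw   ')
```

Pattern: zero or more of a non-whitespace character; then one or more of a digit (captured); then one or more of a word character, then one or more of a character in [g-j], then the literal 'jw' (captured).
Scanning left to right: at [2:12] match 'u28g5jghjw', groups = ('5', 'jghjw'); at [14:26] match 'e6871apqCijw', groups = ('1', 'apqCijw').
2 groups means each result is a tuple of 2 captured strings — 2 here.

[('5', 'jghjw'), ('1', 'apqCijw')]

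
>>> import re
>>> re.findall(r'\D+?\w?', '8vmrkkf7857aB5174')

['vm', 'rk', 'kf', 'aB']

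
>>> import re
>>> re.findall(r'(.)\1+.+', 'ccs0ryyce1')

The backreference `\1` re-matches whatever the first group consumed, character for character.
Walking the string: at [0:10] match 'ccs0ryyce1', group 1 = 'c'.
With a single group, `findall` returns only what that group captured — 1 item.

['c']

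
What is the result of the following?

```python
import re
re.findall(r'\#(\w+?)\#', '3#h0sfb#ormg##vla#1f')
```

['h0sfb', 'vla']

`findall` collects group 1 from each match (2 total).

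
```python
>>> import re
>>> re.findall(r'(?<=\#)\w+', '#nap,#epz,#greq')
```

['nap', 'epz', 'greq']

The positive lookaround only admits positions where the adjacent text matches; those characters stay outside the span.
Matches: at [1:4] → 'nap'; at [6:9] → 'epz'; at [11:15] → 'greq'.
With no groups in the pattern, `findall` gives back each whole match — 3 here.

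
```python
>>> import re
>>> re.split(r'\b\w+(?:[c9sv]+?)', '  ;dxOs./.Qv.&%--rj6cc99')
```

This matches a word boundary (`\b`, zero-width); then one or more of a word character; then one or more of one of [c9sv] (lazy) (non-capturing group).
Matches to split on: at [3:7] → 'dxOs'; at [10:12] → 'Qv'; at [17:24] → 'rj6cc99'.
Each match becomes a cut point; 4 segments remain.

['  ;', './.', '.&%--', '']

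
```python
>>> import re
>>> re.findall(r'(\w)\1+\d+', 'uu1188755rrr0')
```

`\1` has to match the exact text group 1 already captured.
Walking the string: at [0:9] match 'uu1188755', group 1 = 'u'; at [9:13] match 'rrr0', group 1 = 'r'.
`findall` collects group 1 from each match (2 total).

['u', 'r']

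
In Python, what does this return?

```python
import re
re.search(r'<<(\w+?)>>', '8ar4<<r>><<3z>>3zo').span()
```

The match spans [4:9] → '<<r>>'.

(4, 9)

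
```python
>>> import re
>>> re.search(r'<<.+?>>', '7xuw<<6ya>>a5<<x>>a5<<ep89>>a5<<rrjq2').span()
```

A non-greedy quantifier consumes as few characters as it can — just enough that the remainder of the pattern still matches from where it stops; whatever follows it matches normally.
`re.search` tries every starting position until one works.
The match spans [4:11] → '<<6ya>>'.

(4, 11)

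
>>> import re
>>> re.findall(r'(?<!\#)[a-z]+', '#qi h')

The negative lookaround is zero-width — it rules out positions where the adjacent text would match, without consuming anything.
Walking the string: at [2:3] → 'i'; at [4:5] → 'h'.
Since nothing is captured, `findall` lists the 2 matched substrings directly.

['i', 'h']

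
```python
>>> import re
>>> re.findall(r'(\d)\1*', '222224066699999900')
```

['2', '4', '0', '6', '9', '0']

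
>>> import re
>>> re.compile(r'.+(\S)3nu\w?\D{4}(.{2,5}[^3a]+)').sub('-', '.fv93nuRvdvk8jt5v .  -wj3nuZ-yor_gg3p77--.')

'-'

Pattern: one or more of any character; then a non-whitespace character (captured); then the literal '3nu', then optionally a word character, then exactly 4 of a non-digit; then 2 to 5 of any character, then one or more of any character except [3a] (captured).
Matches: at [0:42] → '.fv93nuRvdvk8jt5v .  -wj3nuZ-yor_gg3p77--.'.
`sub` substitutes '-' at each match site.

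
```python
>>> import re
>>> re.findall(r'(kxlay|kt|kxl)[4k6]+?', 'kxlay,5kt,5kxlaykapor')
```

['kxlay']

One capturing group, so `findall` returns just the captured substring from the one match — 1 in all.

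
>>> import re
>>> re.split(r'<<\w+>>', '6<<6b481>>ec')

['6', 'ec']

Each match becomes a cut point; 2 segments remain.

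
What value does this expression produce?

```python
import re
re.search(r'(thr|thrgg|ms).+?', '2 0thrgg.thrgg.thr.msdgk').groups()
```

('thr',)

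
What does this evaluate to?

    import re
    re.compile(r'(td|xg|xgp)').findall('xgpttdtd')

The regex engine tests alternatives in the order written; an earlier branch that matches wins even if a later one would match more.
Walking the string: at [0:2] match 'xg', group 1 = 'xg'; at [4:6] match 'td', group 1 = 'td'; at [6:8] match 'td', group 1 = 'td'.
`findall` collects group 1 from each match (3 total).

['xg', 'td', 'td']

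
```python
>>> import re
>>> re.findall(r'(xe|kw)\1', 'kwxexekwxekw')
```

['xe']

`\1` is not a pattern — it's the concrete string captured by group 1, re-applied verbatim.
Walking the string: at [2:6] match 'xexe', group 1 = 'xe'.
With a single group, `findall` returns only what that group captured — 1 item.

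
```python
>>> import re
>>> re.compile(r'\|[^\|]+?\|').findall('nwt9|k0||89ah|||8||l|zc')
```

['|k0|', '|89ah|', '|8|', '|l|']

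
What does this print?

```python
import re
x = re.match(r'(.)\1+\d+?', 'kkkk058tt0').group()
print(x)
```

A backreference is literal: `\1` must see the identical characters the first group matched.
With `match`, the pattern is implicitly anchored at the beginning.
The match spans [0:5] → 'kkkk0'.
Captured: group 1 = 'k'.

kkkk0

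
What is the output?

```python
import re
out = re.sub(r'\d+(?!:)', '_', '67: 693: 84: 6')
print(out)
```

A negative assertion filters positions out without eating any characters.
Matches: at [0:1] → '6'; at [4:6] → '69'; at [9:10] → '8'; at [13:14] → '6'.
Each match is replaced by '_'.

_7: _3: _4: _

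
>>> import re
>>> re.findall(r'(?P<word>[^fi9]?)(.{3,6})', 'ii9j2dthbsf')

Multiple groups make `findall` return tuples — one 2-tuple for each match.

[('', 'ii9j2d'), ('t', 'hbsf')]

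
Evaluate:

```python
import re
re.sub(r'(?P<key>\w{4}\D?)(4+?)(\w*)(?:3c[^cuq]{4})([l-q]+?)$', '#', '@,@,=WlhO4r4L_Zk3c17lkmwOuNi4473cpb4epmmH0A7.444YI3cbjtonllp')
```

This matches exactly 4 of a word character, then optionally a non-digit (captured as 'key'); then one or more of a literal '4' (lazy) (captured); then zero or more of a word character (captured); then the literal '3c', then exactly 4 of any character except [cuq] (non-capturing group); then one or more of a character in [l-q] (lazy) (captured); then anchored at the end.
Matches: at [40:60] → 'H0A7.444YI3cbjtonllp'.
Each match is replaced by '#'.

'@,@,=WlhO4r4L_Zk3c17lkmwOuNi4473cpb4epmm#'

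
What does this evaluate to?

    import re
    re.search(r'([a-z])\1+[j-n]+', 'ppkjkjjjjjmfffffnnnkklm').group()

`\1` is not a pattern — it's the concrete string captured by group 1, re-applied verbatim.
`re.search` tries every starting position until one works.
The match spans [0:11] → 'ppkjkjjjjjm'.
Captured: group 1 = 'p'.

'ppkjkjjjjjm'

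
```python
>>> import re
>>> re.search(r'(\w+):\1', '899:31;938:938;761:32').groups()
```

The match spans [7:14] → '938:938'.
Captured: group 1 = '938'.

('938',)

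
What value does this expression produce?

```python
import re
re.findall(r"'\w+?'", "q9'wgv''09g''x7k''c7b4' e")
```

["'wgv'", "'09g'", "'x7k'", "'c7b4'"]

No capturing groups, so `findall` returns the 4 full match strings.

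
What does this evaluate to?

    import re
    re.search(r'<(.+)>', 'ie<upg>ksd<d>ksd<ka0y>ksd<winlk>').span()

`re.search` scans for the first position where the pattern succeeds.
The match spans [2:32] → '<upg>ksd<d>ksd<ka0y>ksd<winlk>'.
Captured: group 1 = 'upg>ksd<d>ksd<ka0y>ksd<winlk'.

(2, 32)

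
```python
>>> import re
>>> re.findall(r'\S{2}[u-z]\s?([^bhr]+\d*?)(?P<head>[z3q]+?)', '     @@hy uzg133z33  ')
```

The pattern matches exactly 2 of a non-whitespace character, then a character in [u-z], then optionally whitespace; then one or more of any character except [bhr], then zero or more of a digit (lazy) (captured); then one or more of one of [z3q] (lazy) (captured as 'head').
2 groups means the one result is a tuple of 2 captured strings — 1 here.

[('uzg133z3', '3')]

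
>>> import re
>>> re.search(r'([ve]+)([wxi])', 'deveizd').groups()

('eve', 'i')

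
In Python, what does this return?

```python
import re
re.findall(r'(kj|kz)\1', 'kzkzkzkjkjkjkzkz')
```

After group 1 captures some text, `\1` only succeeds where that same text appears again.
Because there's exactly one group, `findall` drops the full match and keeps group 1 from each hit.

['kz', 'kj', 'kz']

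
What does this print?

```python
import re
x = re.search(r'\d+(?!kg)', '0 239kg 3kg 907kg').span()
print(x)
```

(0, 1)

A negative assertion filters positions out without eating any characters.
The match spans [0:1] → '0'.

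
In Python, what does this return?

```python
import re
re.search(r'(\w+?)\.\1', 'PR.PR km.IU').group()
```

'PR.PR'

`\1` has to match the exact text group 1 already captured.
The match spans [0:5] → 'PR.PR'.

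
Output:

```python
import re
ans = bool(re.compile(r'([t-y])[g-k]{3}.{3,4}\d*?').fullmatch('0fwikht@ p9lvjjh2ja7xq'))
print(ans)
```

`fullmatch` succeeds only if the pattern covers the string from start to end.
Here the string isn't matched end-to-end, so the call returns None, and `bool(None)` is False.

False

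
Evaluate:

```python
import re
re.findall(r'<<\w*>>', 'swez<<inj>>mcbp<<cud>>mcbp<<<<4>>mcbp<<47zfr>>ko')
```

Walking the string: at [4:11] → '<<inj>>'; at [15:22] → '<<cud>>'; at [28:33] → '<<4>>'; at [37:46] → '<<47zfr>>'.
With no groups in the pattern, `findall` gives back each whole match — 4 here.

['<<inj>>', '<<cud>>', '<<4>>', '<<47zfr>>']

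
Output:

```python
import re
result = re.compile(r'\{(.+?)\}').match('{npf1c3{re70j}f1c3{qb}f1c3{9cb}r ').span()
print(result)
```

With `match`, the pattern is implicitly anchored at the beginning.
The match spans [0:14] → '{npf1c3{re70j}'.
Captured: group 1 = 'npf1c3{re70j'.

(0, 14)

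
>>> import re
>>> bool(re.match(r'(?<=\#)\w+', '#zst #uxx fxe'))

The positive lookaround only admits positions where the adjacent text matches; those characters stay outside the span.
`match` is anchored at position 0; if the pattern doesn't fit there, it returns None.
Here position 0 doesn't satisfy it, so the call returns None, and `bool(None)` is False.

False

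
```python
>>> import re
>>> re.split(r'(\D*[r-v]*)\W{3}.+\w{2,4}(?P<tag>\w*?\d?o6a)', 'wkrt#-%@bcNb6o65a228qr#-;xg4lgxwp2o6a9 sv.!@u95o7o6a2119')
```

['', 'wkrt#', 'o6a', '2119']

Pattern: zero or more of a non-digit, then zero or more of a character in [r-v] (captured); then exactly 3 of a non-word character, then one or more of any character, then 2 to 4 of a word character; then zero or more of a word character (lazy), then optionally a digit, then the literal 'o6a' (captured as 'tag').
Matches to split on: at [0:52] → 'wkrt#-%@bcNb6o65a228qr#-;xg4lgxwp2o6a9 sv.!@u95o7o6a'.
The group in the pattern means `split` returns the separators' captures alongside the pieces.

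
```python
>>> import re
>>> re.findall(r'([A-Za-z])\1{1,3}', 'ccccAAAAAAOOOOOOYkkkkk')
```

['c', 'A', 'A', 'O', 'O', 'k']

The backreference `\1` re-matches whatever the first group consumed, character for character.
`findall` collects group 1 from each match (6 total).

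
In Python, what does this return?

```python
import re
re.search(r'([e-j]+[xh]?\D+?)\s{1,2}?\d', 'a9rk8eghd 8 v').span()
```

(5, 11)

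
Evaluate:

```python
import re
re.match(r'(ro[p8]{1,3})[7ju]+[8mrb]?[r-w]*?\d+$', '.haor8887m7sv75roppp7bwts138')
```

None

`match` is anchored at position 0; if the pattern doesn't fit there, it returns None.
Here the string doesn't start with a match, so the call returns None.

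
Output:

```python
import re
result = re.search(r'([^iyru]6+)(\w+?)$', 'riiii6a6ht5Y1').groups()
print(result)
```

('a6', 'ht5Y1')

This matches any character except [iyru], then one or more of a literal '6' (captured); then one or more of a word character (lazy) (captured); then anchored at the end.
`search` walks the string left to right and returns the first match it finds.
The match spans [6:13] → 'a6ht5Y1'.
Captured: group 1 = 'a6', group 2 = 'ht5Y1'.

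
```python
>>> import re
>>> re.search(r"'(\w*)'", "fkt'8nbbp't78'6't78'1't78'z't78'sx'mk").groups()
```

('8nbbp',)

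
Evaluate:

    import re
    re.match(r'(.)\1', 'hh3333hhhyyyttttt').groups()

('h',)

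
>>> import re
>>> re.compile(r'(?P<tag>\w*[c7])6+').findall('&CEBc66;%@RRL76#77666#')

['CEBc', 'RRL7', '77']

This matches zero or more of a word character, then one of [c7] (captured as 'tag'); then one or more of a literal '6'.
Matches: at [1:7] match 'CEBc66', group 1 = 'CEBc'; at [10:15] match 'RRL76', group 1 = 'RRL7'; at [16:21] match '77666', group 1 = '77'.
With a single group, `findall` returns only what that group captured — 3 items.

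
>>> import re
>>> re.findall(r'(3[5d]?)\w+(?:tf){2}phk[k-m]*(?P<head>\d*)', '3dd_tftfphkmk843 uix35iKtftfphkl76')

[('3d', '843'), ('35', '76')]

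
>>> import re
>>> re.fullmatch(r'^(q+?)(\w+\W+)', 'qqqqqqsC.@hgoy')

Pattern: anchored at the start of the string; then one or more of a literal 'q' (lazy) (captured); then one or more of a word character, then one or more of a non-word character (captured).
`fullmatch` succeeds only if the pattern covers the string from start to end.
Here the string isn't matched end-to-end, so the call returns None.

None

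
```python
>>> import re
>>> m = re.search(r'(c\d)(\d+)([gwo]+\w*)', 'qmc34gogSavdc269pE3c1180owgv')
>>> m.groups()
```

('c3', '4', 'gogSavdc269pE3c1180owgv')

The match spans [2:28] → 'c34gogSavdc269pE3c1180owgv'.
Captured: group 1 = 'c3', group 2 = '4', group 3 = 'gogSavdc269pE3c1180owgv'.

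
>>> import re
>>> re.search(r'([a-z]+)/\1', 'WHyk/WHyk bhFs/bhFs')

None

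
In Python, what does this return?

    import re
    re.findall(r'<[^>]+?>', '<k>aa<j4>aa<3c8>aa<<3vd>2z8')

['<k>', '<j4>', '<3c8>', '<<3vd>']

`findall` yields the raw match text (4 of them) because the pattern has no groups.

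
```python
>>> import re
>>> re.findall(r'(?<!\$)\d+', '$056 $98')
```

['56', '8']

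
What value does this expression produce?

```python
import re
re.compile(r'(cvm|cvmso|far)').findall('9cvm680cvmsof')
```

Alternation isn't longest-match — the leftmost alternative that fits at this position is chosen.
Scanning left to right: at [1:4] match 'cvm', group 1 = 'cvm'; at [7:10] match 'cvm', group 1 = 'cvm'.
With a single group, `findall` returns only what that group captured — 2 items.

['cvm', 'cvm']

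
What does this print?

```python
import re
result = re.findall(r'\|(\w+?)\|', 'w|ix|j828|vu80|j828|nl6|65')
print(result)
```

Because there's exactly one group, `findall` drops the full match and keeps group 1 from each hit.

['ix', 'vu80', 'nl6']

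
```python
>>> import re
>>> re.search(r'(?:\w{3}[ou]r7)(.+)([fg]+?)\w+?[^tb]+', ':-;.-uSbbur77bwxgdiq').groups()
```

('7bwx', 'g')

The pattern matches exactly 3 of a word character, then one of [ou], then the literal 'r7' (non-capturing group); then one or more of any character (captured); then one or more of one of [fg] (lazy) (captured); then one or more of a word character (lazy); then one or more of any character except [tb].
`search` walks the string left to right and returns the first match it finds.
The match spans [6:20] → 'Sbbur77bwxgdiq'.
Captured: group 1 = '7bwx', group 2 = 'g'.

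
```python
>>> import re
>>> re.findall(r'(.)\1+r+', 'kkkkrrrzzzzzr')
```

`\1` is not a pattern — it's the concrete string captured by group 1, re-applied verbatim.
Scanning left to right: at [0:7] match 'kkkkrrr', group 1 = 'k'; at [7:13] match 'zzzzzr', group 1 = 'z'.
`findall` collects group 1 from each match (2 total).

['k', 'z']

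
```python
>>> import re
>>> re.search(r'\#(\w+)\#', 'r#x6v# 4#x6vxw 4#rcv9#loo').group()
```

'#x6v#'

The match spans [1:6] → '#x6v#'.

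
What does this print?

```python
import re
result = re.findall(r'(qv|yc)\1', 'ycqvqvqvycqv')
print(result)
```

['qv']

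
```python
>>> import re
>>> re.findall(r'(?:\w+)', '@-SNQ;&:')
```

['SNQ']

Pattern: one or more of a word character (non-capturing group).
`findall` yields the raw match text (1 of them) because the pattern has no groups.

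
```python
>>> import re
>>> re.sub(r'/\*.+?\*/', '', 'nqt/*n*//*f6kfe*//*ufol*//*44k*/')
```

'nqt'

Matches: at [3:8] → '/*n*/'; at [8:17] → '/*f6kfe*/'; at [17:25] → '/*ufol*/'; at [25:32] → '/*44k*/'.
Every occurrence is swapped for ''.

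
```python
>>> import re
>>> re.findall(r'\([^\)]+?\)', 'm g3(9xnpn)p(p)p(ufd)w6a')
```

Walking the string: at [4:11] → '(9xnpn)'; at [12:15] → '(p)'; at [16:21] → '(ufd)'.
With no groups in the pattern, `findall` gives back each whole match — 3 here.

['(9xnpn)', '(p)', '(ufd)']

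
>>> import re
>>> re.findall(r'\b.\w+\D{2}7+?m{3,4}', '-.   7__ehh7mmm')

['7__ehh7mmm']

The pattern matches a word boundary (`\b`, zero-width); then any character, then one or more of a word character, then exactly 2 of a non-digit; then one or more of a literal '7' (lazy); then 3 to 4 of a literal 'm'.
No capturing groups, so `findall` returns the 1 full match string.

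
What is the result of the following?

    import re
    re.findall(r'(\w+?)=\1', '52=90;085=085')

['085']

The backreference `\1` re-matches whatever the first group consumed, character for character.
Matches: at [6:13] match '085=085', group 1 = '085'.
One capturing group, so `findall` returns just the captured substring from the one match — 1 in all.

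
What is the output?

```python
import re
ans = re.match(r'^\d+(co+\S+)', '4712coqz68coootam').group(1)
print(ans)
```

coqz68coootam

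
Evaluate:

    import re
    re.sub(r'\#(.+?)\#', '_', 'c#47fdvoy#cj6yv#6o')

'c_cj6yv#6o'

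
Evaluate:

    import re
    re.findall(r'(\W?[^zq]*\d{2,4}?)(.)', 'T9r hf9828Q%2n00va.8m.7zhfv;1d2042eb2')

This matches optionally a non-word character, then zero or more of any character except [zq], then 2 to 4 of a digit (lazy) (captured); then any character (captured).
Scanning left to right: at [0:17] match 'T9r hf9828Q%2n00v', groups = ('T9r hf9828Q%2n00', 'v'); at [24:35] match 'hfv;1d2042e', groups = ('hfv;1d2042', 'e').
`findall` packs the 2 group values into a tuple for every match.

[('T9r hf9828Q%2n00', 'v'), ('hfv;1d2042', 'e')]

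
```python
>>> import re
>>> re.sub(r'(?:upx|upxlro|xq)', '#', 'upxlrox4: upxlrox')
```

Alternation tries branches left to right and keeps the first one that lets the overall match succeed at that position.
Matches: at [0:3] → 'upx'; at [10:13] → 'upx'.
Every occurrence is swapped for '#'.

'#lrox4: #lrox'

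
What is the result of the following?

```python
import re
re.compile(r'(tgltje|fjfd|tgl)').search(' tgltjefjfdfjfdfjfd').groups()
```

('tgltje',)

Alternation isn't longest-match — the leftmost alternative that fits at this position is chosen.
`re.search` scans for the first position where the pattern succeeds.
The match spans [1:7] → 'tgltje'.
Captured: group 1 = 'tgltje'.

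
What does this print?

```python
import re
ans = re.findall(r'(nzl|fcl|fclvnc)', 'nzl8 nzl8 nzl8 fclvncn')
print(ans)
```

Alternation tries branches left to right and keeps the first one that lets the overall match succeed at that position.
With a single group, `findall` returns only what that group captured — 4 items.

['nzl', 'nzl', 'nzl', 'fcl']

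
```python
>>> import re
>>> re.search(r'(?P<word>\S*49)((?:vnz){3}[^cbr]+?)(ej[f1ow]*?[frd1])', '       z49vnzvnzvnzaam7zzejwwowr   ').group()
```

'z49vnzvnzvnzaam7zzejwwowr'

Pattern: zero or more of a non-whitespace character, then the literal '49' (captured as 'word'); then the literal 'vnz' repeated 3 times, then one or more of any character except [cbr] (lazy) (captured); then the literal 'ej', then zero or more of one of [f1ow] (lazy), then one of [frd1] (captured).
Unlike `match`, `search` isn't anchored — it looks for the pattern anywhere in the string.
The match spans [7:32] → 'z49vnzvnzvnzaam7zzejwwowr'.
Captured: group 1 = 'z49', group 2 = 'vnzvnzvnzaam7zz', group 3 = 'ejwwowr'.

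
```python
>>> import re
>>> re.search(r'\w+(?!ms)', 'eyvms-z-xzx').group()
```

'eyvms'

`(?!…)`/`(?<!…)` only lets a position through if the neighbouring text does NOT match; no characters are consumed.
The match spans [0:5] → 'eyvms'.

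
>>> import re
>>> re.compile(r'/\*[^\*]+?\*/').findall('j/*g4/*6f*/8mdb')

`findall` yields the raw match text (1 of them) because the pattern has no groups.

['/*6f*/']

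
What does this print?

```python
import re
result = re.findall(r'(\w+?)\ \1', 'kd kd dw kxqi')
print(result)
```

['kd']

`\1` has to match the exact text group 1 already captured.
Because there's exactly one group, `findall` drops the full match and keeps group 1 from the one hit.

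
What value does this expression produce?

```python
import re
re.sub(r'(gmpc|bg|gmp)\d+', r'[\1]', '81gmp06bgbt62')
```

'81[gmp]bgbt62'

`\1` in the replacement pulls in group 1's text for each match.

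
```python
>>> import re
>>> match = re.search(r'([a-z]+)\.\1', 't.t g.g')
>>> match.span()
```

(0, 3)

After group 1 captures some text, `\1` only succeeds where that same text appears again.
The match spans [0:3] → 't.t'.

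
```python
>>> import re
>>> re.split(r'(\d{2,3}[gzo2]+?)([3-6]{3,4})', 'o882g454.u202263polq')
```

['o', '882g', '454', '.u202263polq']

The pattern matches 2 to 3 of a digit, then one or more of one of [gzo2] (lazy) (captured); then 3 to 4 of a character in [3-6] (captured).
Matches to split on: at [1:8] → '882g454'.
With a capturing group present, the delimiter's captured portion is kept in the result list.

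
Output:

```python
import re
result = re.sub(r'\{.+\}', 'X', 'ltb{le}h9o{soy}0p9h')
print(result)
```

ltbX0p9h

Matches: at [3:15] → '{le}h9o{soy}'.
`sub` substitutes 'X' at each match site.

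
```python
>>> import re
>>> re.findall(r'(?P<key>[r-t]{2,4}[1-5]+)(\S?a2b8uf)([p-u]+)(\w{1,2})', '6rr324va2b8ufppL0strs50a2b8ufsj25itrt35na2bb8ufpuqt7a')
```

[('rr324', 'va2b8uf', 'pp', 'L0'), ('strs5', '0a2b8uf', 's', 'j2')]

Pattern: 2 to 4 of a character in [r-t], then one or more of a character in [1-5] (captured as 'key'); then optionally a non-whitespace character, then the literal 'a2b', then the literal '8uf' (captured); then one or more of a character in [p-u] (captured); then 1 to 2 of a word character (captured).
Scanning left to right: at [1:17] match 'rr324va2b8ufppL0', groups = ('rr324', 'va2b8uf', 'pp', 'L0'); at [17:32] match 'strs50a2b8ufsj2', groups = ('strs5', '0a2b8uf', 's', 'j2').
`findall` packs the 4 group values into a tuple for every match.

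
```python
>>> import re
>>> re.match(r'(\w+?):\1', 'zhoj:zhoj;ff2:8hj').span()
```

`\1` is not a pattern — it's the concrete string captured by group 1, re-applied verbatim.
`re.match` only tries the pattern at the start of the string.
The match spans [0:9] → 'zhoj:zhoj'.
Captured: group 1 = 'zhoj'.

(0, 9)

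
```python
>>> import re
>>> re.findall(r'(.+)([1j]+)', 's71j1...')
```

[('s71j', '1')]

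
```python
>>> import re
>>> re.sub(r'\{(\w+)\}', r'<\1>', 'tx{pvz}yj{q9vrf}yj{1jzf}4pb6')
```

'tx<pvz>yj<q9vrf>yj<1jzf>4pb6'

Matches: at [2:7] → '{pvz}'; at [9:16] → '{q9vrf}'; at [18:24] → '{1jzf}'.
`\1` in the replacement pulls in group 1's text for each match.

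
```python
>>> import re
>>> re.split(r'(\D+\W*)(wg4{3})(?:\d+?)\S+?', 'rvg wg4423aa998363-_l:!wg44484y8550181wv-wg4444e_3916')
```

['rvg wg4423aa998363', '-_l:!', 'wg444', 'y8550181', 'wv-', 'wg444', '_3916']

With the lazy modifier that quantifier settles for the fewest repetitions that let the rest of the pattern succeed (the atoms after it are unaffected and can still be greedy).
The group in the pattern means `split` returns the separators' captures alongside the pieces.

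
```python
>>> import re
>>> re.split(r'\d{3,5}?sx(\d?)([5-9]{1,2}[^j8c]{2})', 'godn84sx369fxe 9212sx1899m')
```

['godn84sx369fxe ', '1', '899m', '']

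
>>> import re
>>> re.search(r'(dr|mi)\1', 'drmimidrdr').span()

(2, 6)

`\1` is not a pattern — it's the concrete string captured by group 1, re-applied verbatim.
Unlike `match`, `search` isn't anchored — it looks for the pattern anywhere in the string.
The match spans [2:6] → 'mimi'.
Captured: group 1 = 'mi'.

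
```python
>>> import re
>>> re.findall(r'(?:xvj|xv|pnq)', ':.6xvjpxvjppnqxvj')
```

['xvj', 'xvj', 'pnq', 'xvj']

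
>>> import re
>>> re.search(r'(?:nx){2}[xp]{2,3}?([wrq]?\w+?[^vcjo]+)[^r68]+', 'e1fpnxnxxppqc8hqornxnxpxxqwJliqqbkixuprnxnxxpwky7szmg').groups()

('pq',)

The match spans [4:13] → 'nxnxxppqc'.
Captured: group 1 = 'pq'.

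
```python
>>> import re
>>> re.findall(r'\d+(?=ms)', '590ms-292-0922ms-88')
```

['590', '0922']

Lookahead/lookbehind check context without consuming it, so the matched span excludes the asserted characters.
With no groups in the pattern, `findall` gives back each whole match — 2 here.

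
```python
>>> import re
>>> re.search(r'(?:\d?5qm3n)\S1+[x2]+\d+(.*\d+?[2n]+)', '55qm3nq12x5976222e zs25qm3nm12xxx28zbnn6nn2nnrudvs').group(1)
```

The pattern matches optionally a digit, then the literal '5qm', then the literal '3n' (non-capturing group); then a non-whitespace character; then one or more of the literal '1', then one or more of one of [x2]; then one or more of a digit; then zero or more of any character, then one or more of a digit (lazy), then one or more of one of [2n] (captured).
`re.search` tries every starting position until one works.
The match spans [0:45] → '55qm3nq12x5976222e zs25qm3nm12xxx28zbnn6nn2nn'.
Captured: group 1 = 'e zs25qm3nm12xxx28zbnn6nn2nn'.

'e zs25qm3nm12xxx28zbnn6nn2nn'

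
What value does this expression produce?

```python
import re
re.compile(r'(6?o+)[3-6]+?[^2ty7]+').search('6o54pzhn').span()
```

(0, 8)

This matches optionally the literal '6', then one or more of a literal 'o' (captured); then one or more of a character in [3-6] (lazy); then one or more of any character except [2ty7].
`re.search` scans for the first position where the pattern succeeds.
The match spans [0:8] → '6o54pzhn'.
Captured: group 1 = '6o'.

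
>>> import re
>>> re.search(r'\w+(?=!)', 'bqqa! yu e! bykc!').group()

'bqqa'

The lookaround is zero-width — it requires the adjacent text to match without consuming it, so the asserted text isn't part of the match.
The match spans [0:4] → 'bqqa'.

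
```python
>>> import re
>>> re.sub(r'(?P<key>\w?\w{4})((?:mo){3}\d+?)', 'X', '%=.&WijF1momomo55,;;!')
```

'%=.&X5,;;!'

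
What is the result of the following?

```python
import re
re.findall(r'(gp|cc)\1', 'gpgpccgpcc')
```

['gp']

After group 1 captures some text, `\1` only succeeds where that same text appears again.
`findall` collects group 1 from the one match (1 total).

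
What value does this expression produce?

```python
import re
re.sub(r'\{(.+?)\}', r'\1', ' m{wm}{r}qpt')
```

' mwmrqpt'

Each match is replaced using the text its own group 1 captured.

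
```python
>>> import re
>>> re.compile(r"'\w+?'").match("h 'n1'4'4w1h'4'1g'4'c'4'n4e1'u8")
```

None

`match` is anchored at position 0; if the pattern doesn't fit there, it returns None.
Here the pattern fails at index 0, so the call returns None.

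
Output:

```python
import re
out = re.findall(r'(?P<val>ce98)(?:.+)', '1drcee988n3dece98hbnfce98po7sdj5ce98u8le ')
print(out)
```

With a single group, `findall` returns only what that group captured — 1 item.

['ce98']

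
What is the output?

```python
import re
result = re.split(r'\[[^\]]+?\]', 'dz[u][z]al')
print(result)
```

['dz', '', 'al']

Splitting on the pattern gives 3 pieces.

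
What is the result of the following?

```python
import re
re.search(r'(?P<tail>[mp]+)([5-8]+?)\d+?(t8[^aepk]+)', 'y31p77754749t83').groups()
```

This matches one or more of one of [mp] (captured as 'tail'); then one or more of a character in [5-8] (lazy) (captured); then one or more of a digit (lazy); then the literal 't8', then one or more of any character except [aepk] (captured).
With the lazy modifier that quantifier settles for the fewest repetitions that let the rest of the pattern succeed (the atoms after it are unaffected and can still be greedy).
Unlike `match`, `search` isn't anchored — it looks for the pattern anywhere in the string.
The match spans [3:15] → 'p77754749t83'.
Captured: group 1 = 'p', group 2 = '7', group 3 = 't83'.

('p', '7', 't83')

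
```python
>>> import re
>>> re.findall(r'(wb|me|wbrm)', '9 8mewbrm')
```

Alternation tries branches left to right and keeps the first one that lets the overall match succeed at that position.
Walking the string: at [3:5] match 'me', group 1 = 'me'; at [5:7] match 'wb', group 1 = 'wb'.
One capturing group, so `findall` returns just the captured substring from each match — 2 in all.

['me', 'wb']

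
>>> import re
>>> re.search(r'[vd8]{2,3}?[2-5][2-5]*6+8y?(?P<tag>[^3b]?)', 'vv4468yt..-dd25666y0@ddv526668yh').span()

This matches 2 to 3 of one of [vd8] (lazy), then a character in [2-5]; then zero or more of a character in [2-5]; then one or more of the literal '6', then the literal '8', then optionally a literal 'y'; then optionally any character except [3b] (captured as 'tag').
`re.search` scans for the first position where the pattern succeeds.
The match spans [0:8] → 'vv4468yt'.
Captured: group 1 = 't'.

(0, 8)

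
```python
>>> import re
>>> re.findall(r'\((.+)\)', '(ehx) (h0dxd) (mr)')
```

['ehx) (h0dxd) (mr']

Because there's exactly one group, `findall` drops the full match and keeps group 1 from the one hit.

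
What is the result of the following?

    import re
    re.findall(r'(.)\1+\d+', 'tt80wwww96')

['t', 'w']

After group 1 captures some text, `\1` only succeeds where that same text appears again.
Matches: at [0:4] match 'tt80', group 1 = 't'; at [4:10] match 'wwww96', group 1 = 'w'.
`findall` collects group 1 from each match (2 total).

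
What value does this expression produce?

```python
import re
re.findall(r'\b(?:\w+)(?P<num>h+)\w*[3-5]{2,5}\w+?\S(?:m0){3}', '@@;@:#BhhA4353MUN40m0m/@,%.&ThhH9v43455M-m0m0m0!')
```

['h']

Pattern: a word boundary (`\b`, zero-width); then one or more of a word character (non-capturing group); then one or more of a literal 'h' (captured as 'num'); then zero or more of a word character, then 2 to 5 of a character in [3-5], then one or more of a word character (lazy); then a non-whitespace character, then the literal 'm0' repeated 3 times.
Because there's exactly one group, `findall` drops the full match and keeps group 1 from the one hit.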